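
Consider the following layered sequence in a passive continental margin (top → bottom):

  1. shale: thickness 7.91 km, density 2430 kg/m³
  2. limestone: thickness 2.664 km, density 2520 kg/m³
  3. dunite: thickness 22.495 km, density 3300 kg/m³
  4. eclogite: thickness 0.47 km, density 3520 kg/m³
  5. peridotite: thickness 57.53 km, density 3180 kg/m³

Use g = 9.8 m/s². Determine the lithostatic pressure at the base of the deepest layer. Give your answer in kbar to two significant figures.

shale: 2430 kg/m³ × 9.8 m/s² × 7910 m = 1.884×10^8 Pa = 1.884 kbar
limestone: 2520 kg/m³ × 9.8 m/s² × 2664 m = 6.579×10^7 Pa = 0.6579 kbar
dunite: 3300 kg/m³ × 9.8 m/s² × 22495 m = 7.275×10^8 Pa = 7.275 kbar
eclogite: 3520 kg/m³ × 9.8 m/s² × 470 m = 1.621×10^7 Pa = 0.1621 kbar
peridotite: 3180 kg/m³ × 9.8 m/s² × 57530 m = 1.793×10^9 Pa = 17.93 kbar
Total = 1.884 + 0.6579 + 7.275 + 0.1621 + 17.93 = 27.907 kbar

28 kbar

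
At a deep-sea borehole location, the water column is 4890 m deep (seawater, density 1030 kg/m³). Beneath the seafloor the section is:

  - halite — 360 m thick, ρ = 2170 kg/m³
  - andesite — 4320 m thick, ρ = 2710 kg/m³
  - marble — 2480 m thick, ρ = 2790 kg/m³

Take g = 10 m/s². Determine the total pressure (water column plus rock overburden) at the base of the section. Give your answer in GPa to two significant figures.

seawater: 1030 kg/m³ × 10 m/s² × 4890 m = 5.037×10^7 Pa = 0.05037 GPa
halite: 2170 kg/m³ × 10 m/s² × 360 m = 7.812×10^6 Pa = 7.812×10^-3 GPa
andesite: 2710 kg/m³ × 10 m/s² × 4320 m = 1.171×10^8 Pa = 0.1171 GPa
marble: 2790 kg/m³ × 10 m/s² × 2480 m = 6.919×10^7 Pa = 0.06919 GPa
Total = 0.05037 + 7.812×10^-3 + 0.1171 + 0.06919 = 0.24444 GPa

0.24 GPa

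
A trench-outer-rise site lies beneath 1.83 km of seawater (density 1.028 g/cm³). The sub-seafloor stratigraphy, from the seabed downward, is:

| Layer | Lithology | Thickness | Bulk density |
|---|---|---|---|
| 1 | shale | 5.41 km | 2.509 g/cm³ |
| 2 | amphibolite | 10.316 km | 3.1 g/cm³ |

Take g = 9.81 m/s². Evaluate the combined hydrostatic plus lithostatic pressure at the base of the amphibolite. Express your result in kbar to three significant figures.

seawater: 1028 kg/m³ × 9.81 m/s² × 1830 m = 1.845×10^7 Pa = 0.1845 kbar
shale: 2509 kg/m³ × 9.81 m/s² × 5410 m = 1.332×10^8 Pa = 1.332 kbar
amphibolite: 3100 kg/m³ × 9.81 m/s² × 10316 m = 3.137×10^8 Pa = 3.137 kbar
Total = 0.1845 + 1.332 + 3.137 = 4.6533 kbar

4.65 kbar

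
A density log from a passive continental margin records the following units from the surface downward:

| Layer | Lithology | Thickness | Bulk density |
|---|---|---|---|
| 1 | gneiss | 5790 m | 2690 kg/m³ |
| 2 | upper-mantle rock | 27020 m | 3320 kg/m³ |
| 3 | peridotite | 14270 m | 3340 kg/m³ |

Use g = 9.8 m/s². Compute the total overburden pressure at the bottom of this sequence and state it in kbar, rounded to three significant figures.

gneiss: 2690 kg/m³ × 9.8 m/s² × 5790 m = 1.526×10^8 Pa = 1.526 kbar
upper-mantle rock: 3320 kg/m³ × 9.8 m/s² × 27020 m = 8.791×10^8 Pa = 8.791 kbar
peridotite: 3340 kg/m³ × 9.8 m/s² × 14270 m = 4.671×10^8 Pa = 4.671 kbar
Total = 1.526 + 8.791 + 4.671 = 14.988 kbar

15.0 kbar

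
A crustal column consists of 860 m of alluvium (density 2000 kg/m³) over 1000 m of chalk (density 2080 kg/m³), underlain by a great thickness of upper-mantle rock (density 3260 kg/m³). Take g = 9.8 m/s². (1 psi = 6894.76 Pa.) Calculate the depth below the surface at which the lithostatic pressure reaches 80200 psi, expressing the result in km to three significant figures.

18.0 km

Pressure at base of upper layers: 2000×9.8×860 + 2080×9.8×1000 = 3.724×10^7 Pa = 5401 psi
Remaining pressure to be supplied by upper-mantle rock: 5.530×10^8 − 3.724×10^7 = 5.157×10^8 Pa
Additional depth in upper-mantle rock = 5.157×10^8 Pa / (3260 kg/m³ × 9.8 m/s²) = 16142 m
Total depth = 1860 m + 16142 m = 18002 m
= 18.002 km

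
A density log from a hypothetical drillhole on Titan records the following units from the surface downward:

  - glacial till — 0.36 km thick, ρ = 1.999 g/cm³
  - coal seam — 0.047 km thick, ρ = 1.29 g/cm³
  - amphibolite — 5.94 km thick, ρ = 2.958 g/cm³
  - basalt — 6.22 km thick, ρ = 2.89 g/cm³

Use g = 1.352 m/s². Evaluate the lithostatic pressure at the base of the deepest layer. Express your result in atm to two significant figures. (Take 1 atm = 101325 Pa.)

480 atm

glacial till: 1999 kg/m³ × 1.352 m/s² × 360 m = 9.730×10^5 Pa = 9.602 atm
coal seam: 1290 kg/m³ × 1.352 m/s² × 47 m = 81972 Pa = 0.8090 atm
amphibolite: 2958 kg/m³ × 1.352 m/s² × 5940 m = 2.376×10^7 Pa = 234.4 atm
basalt: 2890 kg/m³ × 1.352 m/s² × 6220 m = 2.430×10^7 Pa = 239.9 atm
Total = 9.602 + 0.8090 + 234.4 + 239.9 = 484.71 atm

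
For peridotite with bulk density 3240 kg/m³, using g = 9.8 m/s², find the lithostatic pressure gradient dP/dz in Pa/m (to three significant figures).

31800 Pa/m

dP/dz = ρg = 3240 kg/m³ × 9.8 m/s² = 31752 Pa/m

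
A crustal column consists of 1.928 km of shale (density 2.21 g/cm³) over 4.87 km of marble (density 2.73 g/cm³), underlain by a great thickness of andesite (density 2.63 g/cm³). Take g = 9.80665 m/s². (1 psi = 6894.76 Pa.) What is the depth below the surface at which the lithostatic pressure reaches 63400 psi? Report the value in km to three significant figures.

Pressure at base of upper layers: 2210×9.80665×1928 + 2730×9.80665×4870 = 1.722×10^8 Pa = 24970 psi
Remaining pressure to be supplied by andesite: 4.371×10^8 − 1.722×10^8 = 2.650×10^8 Pa
Additional depth in andesite = 2.650×10^8 Pa / (2630 kg/m³ × 9.80665 m/s²) = 10273 m
Total depth = 6798 m + 10273 m = 17071 m
= 17.071 km

17.1 km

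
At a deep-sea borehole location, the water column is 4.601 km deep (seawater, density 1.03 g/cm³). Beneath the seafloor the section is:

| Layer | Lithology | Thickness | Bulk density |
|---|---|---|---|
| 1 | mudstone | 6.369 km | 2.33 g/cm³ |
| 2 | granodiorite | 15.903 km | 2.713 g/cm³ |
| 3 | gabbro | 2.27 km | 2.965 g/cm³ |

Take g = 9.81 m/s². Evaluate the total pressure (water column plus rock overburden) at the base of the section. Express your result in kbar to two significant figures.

6.8 kbar

seawater: 1030 kg/m³ × 9.81 m/s² × 4601 m = 4.649×10^7 Pa = 0.4649 kbar
mudstone: 2330 kg/m³ × 9.81 m/s² × 6369 m = 1.456×10^8 Pa = 1.456 kbar
granodiorite: 2713 kg/m³ × 9.81 m/s² × 15903 m = 4.233×10^8 Pa = 4.233 kbar
gabbro: 2965 kg/m³ × 9.81 m/s² × 2270 m = 6.603×10^7 Pa = 0.6603 kbar
Total = 0.4649 + 1.456 + 4.233 + 0.6603 = 6.8135 kbar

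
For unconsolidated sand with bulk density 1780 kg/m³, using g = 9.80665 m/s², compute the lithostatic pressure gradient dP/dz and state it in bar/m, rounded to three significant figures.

0.175 bar/m

dP/dz = ρg = 1780 kg/m³ × 9.80665 m/s² = 17456 Pa/m
= 17456 Pa/m × (1 bar/m / 1.0000×10^5 Pa/m) = 0.17456 bar/m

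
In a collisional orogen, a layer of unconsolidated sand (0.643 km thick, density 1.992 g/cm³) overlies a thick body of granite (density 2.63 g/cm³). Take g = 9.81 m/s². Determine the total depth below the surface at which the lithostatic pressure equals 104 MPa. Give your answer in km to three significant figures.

Pressure at base of upper layers: 1992×9.81×643 = 1.257×10^7 Pa = 12.57 MPa
Remaining pressure to be supplied by granite: 1.040×10^8 − 1.257×10^7 = 9.143×10^7 Pa
Additional depth in granite = 9.143×10^7 Pa / (2630 kg/m³ × 9.81 m/s²) = 3543.9 m
Total depth = 643 m + 3543.9 m = 4186.9 m
= 4.1869 km

4.19 km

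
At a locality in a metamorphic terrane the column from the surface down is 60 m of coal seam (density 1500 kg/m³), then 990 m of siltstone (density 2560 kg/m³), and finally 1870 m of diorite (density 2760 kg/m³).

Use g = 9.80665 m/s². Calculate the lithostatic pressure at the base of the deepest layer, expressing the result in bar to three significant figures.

764 bar

coal seam: 1500 kg/m³ × 9.80665 m/s² × 60 m = 8.826×10^5 Pa = 8.826 bar
siltstone: 2560 kg/m³ × 9.80665 m/s² × 990 m = 2.485×10^7 Pa = 248.5 bar
diorite: 2760 kg/m³ × 9.80665 m/s² × 1870 m = 5.061×10^7 Pa = 506.1 bar
Total = 8.826 + 248.5 + 506.1 = 763.51 bar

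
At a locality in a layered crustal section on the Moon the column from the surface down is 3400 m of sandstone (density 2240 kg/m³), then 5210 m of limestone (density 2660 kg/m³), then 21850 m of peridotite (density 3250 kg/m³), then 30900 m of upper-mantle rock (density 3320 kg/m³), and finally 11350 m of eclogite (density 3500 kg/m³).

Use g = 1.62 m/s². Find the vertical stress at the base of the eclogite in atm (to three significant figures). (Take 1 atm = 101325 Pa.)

3750 atm

sandstone: 2240 kg/m³ × 1.62 m/s² × 3400 m = 1.234×10^7 Pa = 121.8 atm
limestone: 2660 kg/m³ × 1.62 m/s² × 5210 m = 2.245×10^7 Pa = 221.6 atm
peridotite: 3250 kg/m³ × 1.62 m/s² × 21850 m = 1.150×10^8 Pa = 1135 atm
upper-mantle rock: 3320 kg/m³ × 1.62 m/s² × 30900 m = 1.662×10^8 Pa = 1640 atm
eclogite: 3500 kg/m³ × 1.62 m/s² × 11350 m = 6.435×10^7 Pa = 635.1 atm
Total = 121.8 + 221.6 + 1135 + 1640 + 635.1 = 3754.0 atm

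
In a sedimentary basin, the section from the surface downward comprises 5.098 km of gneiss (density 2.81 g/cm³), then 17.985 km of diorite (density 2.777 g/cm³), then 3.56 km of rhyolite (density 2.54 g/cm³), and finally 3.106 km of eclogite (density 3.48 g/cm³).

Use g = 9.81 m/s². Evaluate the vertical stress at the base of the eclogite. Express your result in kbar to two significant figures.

8.3 kbar

gneiss: 2810 kg/m³ × 9.81 m/s² × 5098 m = 1.405×10^8 Pa = 1.405 kbar
diorite: 2777 kg/m³ × 9.81 m/s² × 17985 m = 4.900×10^8 Pa = 4.900 kbar
rhyolite: 2540 kg/m³ × 9.81 m/s² × 3560 m = 8.871×10^7 Pa = 0.8871 kbar
eclogite: 3480 kg/m³ × 9.81 m/s² × 3106 m = 1.060×10^8 Pa = 1.060 kbar
Total = 1.405 + 4.900 + 0.8871 + 1.060 = 8.2523 kbar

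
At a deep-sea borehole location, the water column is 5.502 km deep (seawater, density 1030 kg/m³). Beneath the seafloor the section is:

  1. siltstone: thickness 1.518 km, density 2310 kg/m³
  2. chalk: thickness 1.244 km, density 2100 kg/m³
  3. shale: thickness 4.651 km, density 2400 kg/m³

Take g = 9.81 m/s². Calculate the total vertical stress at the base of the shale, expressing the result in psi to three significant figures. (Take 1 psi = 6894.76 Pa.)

seawater: 1030 kg/m³ × 9.81 m/s² × 5502 m = 5.559×10^7 Pa = 8063 psi
siltstone: 2310 kg/m³ × 9.81 m/s² × 1518 m = 3.440×10^7 Pa = 4989 psi
chalk: 2100 kg/m³ × 9.81 m/s² × 1244 m = 2.563×10^7 Pa = 3717 psi
shale: 2400 kg/m³ × 9.81 m/s² × 4651 m = 1.095×10^8 Pa = 15882 psi
Total = 8063 + 4989 + 3717 + 15882 = 32652 psi

32700 psi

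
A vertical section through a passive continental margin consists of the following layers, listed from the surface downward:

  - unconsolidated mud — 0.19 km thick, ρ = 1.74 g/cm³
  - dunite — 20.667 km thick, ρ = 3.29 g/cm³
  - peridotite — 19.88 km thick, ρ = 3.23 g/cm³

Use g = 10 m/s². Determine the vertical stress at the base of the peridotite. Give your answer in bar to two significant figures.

13000 bar

unconsolidated mud: 1740 kg/m³ × 10 m/s² × 190 m = 3.306×10^6 Pa = 33.06 bar
dunite: 3290 kg/m³ × 10 m/s² × 20667 m = 6.799×10^8 Pa = 6799 bar
peridotite: 3230 kg/m³ × 10 m/s² × 19880 m = 6.421×10^8 Pa = 6421 bar
Total = 33.06 + 6799 + 6421 = 13254 bar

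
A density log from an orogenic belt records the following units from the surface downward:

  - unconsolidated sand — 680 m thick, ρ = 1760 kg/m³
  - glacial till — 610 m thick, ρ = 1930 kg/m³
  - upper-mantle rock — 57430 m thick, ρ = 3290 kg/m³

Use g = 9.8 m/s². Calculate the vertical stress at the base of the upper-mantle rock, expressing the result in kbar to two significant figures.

19 kbar

unconsolidated sand: 1760 kg/m³ × 9.8 m/s² × 680 m = 1.173×10^7 Pa = 0.1173 kbar
glacial till: 1930 kg/m³ × 9.8 m/s² × 610 m = 1.154×10^7 Pa = 0.1154 kbar
upper-mantle rock: 3290 kg/m³ × 9.8 m/s² × 57430 m = 1.852×10^9 Pa = 18.52 kbar
Total = 0.1173 + 0.1154 + 18.52 = 18.749 kbar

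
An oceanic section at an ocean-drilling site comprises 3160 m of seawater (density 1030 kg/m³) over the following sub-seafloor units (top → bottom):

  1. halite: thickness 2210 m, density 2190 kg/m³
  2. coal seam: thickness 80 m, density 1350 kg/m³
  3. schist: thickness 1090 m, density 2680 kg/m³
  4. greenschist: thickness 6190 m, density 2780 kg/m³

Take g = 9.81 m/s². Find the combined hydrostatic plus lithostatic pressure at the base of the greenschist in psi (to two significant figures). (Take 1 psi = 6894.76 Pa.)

40000 psi

seawater: 1030 kg/m³ × 9.81 m/s² × 3160 m = 3.193×10^7 Pa = 4631 psi
halite: 2190 kg/m³ × 9.81 m/s² × 2210 m = 4.748×10^7 Pa = 6886 psi
coal seam: 1350 kg/m³ × 9.81 m/s² × 80 m = 1.059×10^6 Pa = 153.7 psi
schist: 2680 kg/m³ × 9.81 m/s² × 1090 m = 2.866×10^7 Pa = 4156 psi
greenschist: 2780 kg/m³ × 9.81 m/s² × 6190 m = 1.688×10^8 Pa = 24484 psi
Total = 4631 + 6886 + 153.7 + 4156 + 24484 = 40311 psi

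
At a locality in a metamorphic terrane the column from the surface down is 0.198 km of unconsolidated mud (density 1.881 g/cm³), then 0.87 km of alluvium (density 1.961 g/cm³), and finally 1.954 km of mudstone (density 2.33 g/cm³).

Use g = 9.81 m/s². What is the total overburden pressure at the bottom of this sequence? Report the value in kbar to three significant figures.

unconsolidated mud: 1881 kg/m³ × 9.81 m/s² × 198 m = 3.654×10^6 Pa = 0.03654 kbar
alluvium: 1961 kg/m³ × 9.81 m/s² × 870 m = 1.674×10^7 Pa = 0.1674 kbar
mudstone: 2330 kg/m³ × 9.81 m/s² × 1954 m = 4.466×10^7 Pa = 0.4466 kbar
Total = 0.03654 + 0.1674 + 0.4466 = 0.65053 kbar

0.651 kbar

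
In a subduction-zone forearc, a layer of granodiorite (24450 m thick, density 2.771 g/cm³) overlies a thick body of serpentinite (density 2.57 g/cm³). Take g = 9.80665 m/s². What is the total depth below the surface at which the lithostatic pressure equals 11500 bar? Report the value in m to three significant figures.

Pressure at base of upper layers: 2771×9.80665×24450 = 6.644×10^8 Pa = 6644 bar
Remaining pressure to be supplied by serpentinite: 1.150×10^9 − 6.644×10^8 = 4.856×10^8 Pa
Additional depth in serpentinite = 4.856×10^8 Pa / (2570 kg/m³ × 9.80665 m/s²) = 19267 m
Total depth = 24450 m + 19267 m = 43717 m

43700 m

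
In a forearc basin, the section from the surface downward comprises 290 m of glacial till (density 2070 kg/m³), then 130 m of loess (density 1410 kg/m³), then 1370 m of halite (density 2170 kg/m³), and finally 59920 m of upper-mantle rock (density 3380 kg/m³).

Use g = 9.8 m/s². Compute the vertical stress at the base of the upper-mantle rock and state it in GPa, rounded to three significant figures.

2.02 GPa

glacial till: 2070 kg/m³ × 9.8 m/s² × 290 m = 5.883×10^6 Pa = 5.883×10^-3 GPa
loess: 1410 kg/m³ × 9.8 m/s² × 130 m = 1.796×10^6 Pa = 1.796×10^-3 GPa
halite: 2170 kg/m³ × 9.8 m/s² × 1370 m = 2.913×10^7 Pa = 0.02913 GPa
upper-mantle rock: 3380 kg/m³ × 9.8 m/s² × 59920 m = 1.985×10^9 Pa = 1.985 GPa
Total = 5.883×10^-3 + 1.796×10^-3 + 0.02913 + 1.985 = 2.0216 GPa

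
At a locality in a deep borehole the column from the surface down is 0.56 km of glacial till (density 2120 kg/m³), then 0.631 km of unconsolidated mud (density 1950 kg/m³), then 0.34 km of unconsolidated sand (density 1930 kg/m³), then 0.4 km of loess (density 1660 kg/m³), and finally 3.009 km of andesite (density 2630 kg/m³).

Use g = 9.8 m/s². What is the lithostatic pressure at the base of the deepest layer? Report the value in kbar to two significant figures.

1.1 kbar

glacial till: 2120 kg/m³ × 9.8 m/s² × 560 m = 1.163×10^7 Pa = 0.1163 kbar
unconsolidated mud: 1950 kg/m³ × 9.8 m/s² × 631 m = 1.206×10^7 Pa = 0.1206 kbar
unconsolidated sand: 1930 kg/m³ × 9.8 m/s² × 340 m = 6.431×10^6 Pa = 0.06431 kbar
loess: 1660 kg/m³ × 9.8 m/s² × 400 m = 6.507×10^6 Pa = 0.06507 kbar
andesite: 2630 kg/m³ × 9.8 m/s² × 3009 m = 7.755×10^7 Pa = 0.7755 kbar
Total = 0.1163 + 0.1206 + 0.06431 + 0.06507 + 0.7755 = 1.1418 kbar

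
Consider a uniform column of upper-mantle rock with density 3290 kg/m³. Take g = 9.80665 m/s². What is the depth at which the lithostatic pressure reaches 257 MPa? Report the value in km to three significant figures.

7.97 km

h = P/(ρg) = 257 MPa / (3290 kg/m³ × 9.80665 m/s²) = 2.570×10^8 Pa / 32264 Pa/m = 7965.6 m
= 7.9656 km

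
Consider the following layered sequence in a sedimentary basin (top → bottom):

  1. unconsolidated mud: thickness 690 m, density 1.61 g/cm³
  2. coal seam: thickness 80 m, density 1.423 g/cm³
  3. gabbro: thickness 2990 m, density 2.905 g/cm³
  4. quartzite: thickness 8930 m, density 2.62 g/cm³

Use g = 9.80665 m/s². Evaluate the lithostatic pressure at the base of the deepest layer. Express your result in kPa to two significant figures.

330000 kPa

unconsolidated mud: 1610 kg/m³ × 9.80665 m/s² × 690 m = 1.089×10^7 Pa = 10894 kPa
coal seam: 1423 kg/m³ × 9.80665 m/s² × 80 m = 1.116×10^6 Pa = 1116 kPa
gabbro: 2905 kg/m³ × 9.80665 m/s² × 2990 m = 8.518×10^7 Pa = 85180 kPa
quartzite: 2620 kg/m³ × 9.80665 m/s² × 8930 m = 2.294×10^8 Pa = 2.294×10^5 kPa
Total = 10894 + 1116 + 85180 + 2.294×10^5 = 3.2663×10^5 kPa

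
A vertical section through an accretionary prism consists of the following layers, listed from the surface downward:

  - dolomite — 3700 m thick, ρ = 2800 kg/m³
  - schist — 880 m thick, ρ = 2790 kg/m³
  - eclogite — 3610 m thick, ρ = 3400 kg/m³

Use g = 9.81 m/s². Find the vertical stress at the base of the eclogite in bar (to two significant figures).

2500 bar

dolomite: 2800 kg/m³ × 9.81 m/s² × 3700 m = 1.016×10^8 Pa = 1016 bar
schist: 2790 kg/m³ × 9.81 m/s² × 880 m = 2.409×10^7 Pa = 240.9 bar
eclogite: 3400 kg/m³ × 9.81 m/s² × 3610 m = 1.204×10^8 Pa = 1204 bar
Total = 1016 + 240.9 + 1204 = 2461.3 bar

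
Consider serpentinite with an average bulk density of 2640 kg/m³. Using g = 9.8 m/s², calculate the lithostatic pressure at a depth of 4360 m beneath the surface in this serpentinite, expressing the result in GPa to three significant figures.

0.113 GPa

serpentinite: 2640 kg/m³ × 9.8 m/s² × 4360 m = 1.128×10^8 Pa = 0.1128 GPa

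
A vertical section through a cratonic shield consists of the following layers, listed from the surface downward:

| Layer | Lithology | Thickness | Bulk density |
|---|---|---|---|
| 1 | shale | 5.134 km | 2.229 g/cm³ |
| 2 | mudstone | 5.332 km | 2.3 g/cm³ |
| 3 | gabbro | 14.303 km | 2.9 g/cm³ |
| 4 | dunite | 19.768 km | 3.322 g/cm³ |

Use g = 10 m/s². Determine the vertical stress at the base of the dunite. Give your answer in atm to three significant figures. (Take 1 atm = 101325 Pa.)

12900 atm

shale: 2229 kg/m³ × 10 m/s² × 5134 m = 1.144×10^8 Pa = 1129 atm
mudstone: 2300 kg/m³ × 10 m/s² × 5332 m = 1.226×10^8 Pa = 1210 atm
gabbro: 2900 kg/m³ × 10 m/s² × 14303 m = 4.148×10^8 Pa = 4094 atm
dunite: 3322 kg/m³ × 10 m/s² × 19768 m = 6.567×10^8 Pa = 6481 atm
Total = 1129 + 1210 + 4094 + 6481 = 12914 atm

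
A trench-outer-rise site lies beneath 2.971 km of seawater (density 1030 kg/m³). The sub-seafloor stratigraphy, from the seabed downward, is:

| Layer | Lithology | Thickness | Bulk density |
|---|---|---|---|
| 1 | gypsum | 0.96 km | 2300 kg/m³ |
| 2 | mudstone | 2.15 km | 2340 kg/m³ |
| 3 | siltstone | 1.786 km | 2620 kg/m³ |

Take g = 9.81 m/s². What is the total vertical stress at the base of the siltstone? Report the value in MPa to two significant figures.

seawater: 1030 kg/m³ × 9.81 m/s² × 2971 m = 3.002×10^7 Pa = 30.02 MPa
gypsum: 2300 kg/m³ × 9.81 m/s² × 960 m = 2.166×10^7 Pa = 21.66 MPa
mudstone: 2340 kg/m³ × 9.81 m/s² × 2150 m = 4.935×10^7 Pa = 49.35 MPa
siltstone: 2620 kg/m³ × 9.81 m/s² × 1786 m = 4.590×10^7 Pa = 45.90 MPa
Total = 30.02 + 21.66 + 49.35 + 45.90 = 146.94 MPa

150 MPa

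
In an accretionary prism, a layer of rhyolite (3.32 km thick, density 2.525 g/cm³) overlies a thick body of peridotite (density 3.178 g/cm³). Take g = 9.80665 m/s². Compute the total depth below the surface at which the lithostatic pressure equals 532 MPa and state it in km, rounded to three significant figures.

17.8 km

Pressure at base of upper layers: 2525×9.80665×3320 = 8.221×10^7 Pa = 82.21 MPa
Remaining pressure to be supplied by peridotite: 5.320×10^8 − 8.221×10^7 = 4.498×10^8 Pa
Additional depth in peridotite = 4.498×10^8 Pa / (3178 kg/m³ × 9.80665 m/s²) = 14432 m
Total depth = 3320 m + 14432 m = 17752 m
= 17.752 km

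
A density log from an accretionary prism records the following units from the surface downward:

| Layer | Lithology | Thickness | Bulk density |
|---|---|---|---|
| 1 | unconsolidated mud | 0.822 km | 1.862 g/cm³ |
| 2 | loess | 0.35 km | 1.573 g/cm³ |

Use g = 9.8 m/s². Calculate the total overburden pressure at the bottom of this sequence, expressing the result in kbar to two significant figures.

0.20 kbar

unconsolidated mud: 1862 kg/m³ × 9.8 m/s² × 822 m = 1.500×10^7 Pa = 0.1500 kbar
loess: 1573 kg/m³ × 9.8 m/s² × 350 m = 5.395×10^6 Pa = 0.05395 kbar
Total = 0.1500 + 0.05395 = 0.20395 kbar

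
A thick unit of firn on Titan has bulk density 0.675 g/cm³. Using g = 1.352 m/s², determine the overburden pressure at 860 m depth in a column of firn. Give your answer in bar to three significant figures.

firn: 675 kg/m³ × 1.352 m/s² × 860 m = 7.848×10^5 Pa = 7.848 bar

7.85 bar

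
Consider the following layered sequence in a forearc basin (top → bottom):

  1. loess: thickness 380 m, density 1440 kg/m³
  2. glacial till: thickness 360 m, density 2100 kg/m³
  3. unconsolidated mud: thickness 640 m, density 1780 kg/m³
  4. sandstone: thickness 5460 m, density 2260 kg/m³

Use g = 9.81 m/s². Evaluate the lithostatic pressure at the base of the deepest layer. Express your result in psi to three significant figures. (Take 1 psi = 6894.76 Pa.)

loess: 1440 kg/m³ × 9.81 m/s² × 380 m = 5.368×10^6 Pa = 778.6 psi
glacial till: 2100 kg/m³ × 9.81 m/s² × 360 m = 7.416×10^6 Pa = 1076 psi
unconsolidated mud: 1780 kg/m³ × 9.81 m/s² × 640 m = 1.118×10^7 Pa = 1621 psi
sandstone: 2260 kg/m³ × 9.81 m/s² × 5460 m = 1.211×10^8 Pa = 17557 psi
Total = 778.6 + 1076 + 1621 + 17557 = 21032 psi

21000 psi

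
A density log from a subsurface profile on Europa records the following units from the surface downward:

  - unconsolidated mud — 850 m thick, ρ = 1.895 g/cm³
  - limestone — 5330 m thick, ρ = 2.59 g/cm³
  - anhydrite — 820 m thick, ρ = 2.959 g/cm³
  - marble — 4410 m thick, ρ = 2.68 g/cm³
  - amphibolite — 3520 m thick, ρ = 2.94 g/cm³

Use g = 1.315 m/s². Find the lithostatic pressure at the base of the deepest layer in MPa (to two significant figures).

unconsolidated mud: 1895 kg/m³ × 1.315 m/s² × 850 m = 2.118×10^6 Pa = 2.118 MPa
limestone: 2590 kg/m³ × 1.315 m/s² × 5330 m = 1.815×10^7 Pa = 18.15 MPa
anhydrite: 2959 kg/m³ × 1.315 m/s² × 820 m = 3.191×10^6 Pa = 3.191 MPa
marble: 2680 kg/m³ × 1.315 m/s² × 4410 m = 1.554×10^7 Pa = 15.54 MPa
amphibolite: 2940 kg/m³ × 1.315 m/s² × 3520 m = 1.361×10^7 Pa = 13.61 MPa
Total = 2.118 + 18.15 + 3.191 + 15.54 + 13.61 = 52.612 MPa

53 MPa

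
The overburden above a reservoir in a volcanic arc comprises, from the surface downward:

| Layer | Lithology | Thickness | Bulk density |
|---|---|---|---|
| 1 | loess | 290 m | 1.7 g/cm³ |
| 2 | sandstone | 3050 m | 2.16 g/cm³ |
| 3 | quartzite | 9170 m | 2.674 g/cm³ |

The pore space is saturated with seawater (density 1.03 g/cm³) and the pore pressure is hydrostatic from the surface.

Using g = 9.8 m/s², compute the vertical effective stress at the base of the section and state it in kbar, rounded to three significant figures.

1.83 kbar

Overburden (lithostatic) stress σ_v:
loess: 1700 kg/m³ × 9.8 m/s² × 290 m = 4.831×10^6 Pa = 4.831 MPa
sandstone: 2160 kg/m³ × 9.8 m/s² × 3050 m = 6.456×10^7 Pa = 64.56 MPa
quartzite: 2674 kg/m³ × 9.8 m/s² × 9170 m = 2.403×10^8 Pa = 240.3 MPa
Total = 4.831 + 64.56 + 240.3 = 309.70 MPa
Pore pressure P_p = 1030 kg/m³ × 9.8 m/s² × 12510 m = 1.263×10^8 Pa = 126.3 MPa
Effective stress σ' = σ_v − P_p = 309.7 − 126.3 = 183.42 MPa = 1.8342 kbar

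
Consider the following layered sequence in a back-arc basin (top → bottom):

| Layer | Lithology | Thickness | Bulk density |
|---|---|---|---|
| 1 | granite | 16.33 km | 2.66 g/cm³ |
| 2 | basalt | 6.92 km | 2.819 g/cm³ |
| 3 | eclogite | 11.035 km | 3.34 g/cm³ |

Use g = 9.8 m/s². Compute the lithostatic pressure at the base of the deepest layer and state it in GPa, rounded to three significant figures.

0.978 GPa

granite: 2660 kg/m³ × 9.8 m/s² × 16330 m = 4.257×10^8 Pa = 0.4257 GPa
basalt: 2819 kg/m³ × 9.8 m/s² × 6920 m = 1.912×10^8 Pa = 0.1912 GPa
eclogite: 3340 kg/m³ × 9.8 m/s² × 11035 m = 3.612×10^8 Pa = 0.3612 GPa
Total = 0.4257 + 0.1912 + 0.3612 = 0.97806 GPa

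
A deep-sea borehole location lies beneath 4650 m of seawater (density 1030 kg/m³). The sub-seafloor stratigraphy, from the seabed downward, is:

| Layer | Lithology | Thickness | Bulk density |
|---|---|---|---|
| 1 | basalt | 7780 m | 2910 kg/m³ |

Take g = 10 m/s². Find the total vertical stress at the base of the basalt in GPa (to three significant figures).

seawater: 1030 kg/m³ × 10 m/s² × 4650 m = 4.790×10^7 Pa = 0.04790 GPa
basalt: 2910 kg/m³ × 10 m/s² × 7780 m = 2.264×10^8 Pa = 0.2264 GPa
Total = 0.04790 + 0.2264 = 0.27429 GPa

0.274 GPa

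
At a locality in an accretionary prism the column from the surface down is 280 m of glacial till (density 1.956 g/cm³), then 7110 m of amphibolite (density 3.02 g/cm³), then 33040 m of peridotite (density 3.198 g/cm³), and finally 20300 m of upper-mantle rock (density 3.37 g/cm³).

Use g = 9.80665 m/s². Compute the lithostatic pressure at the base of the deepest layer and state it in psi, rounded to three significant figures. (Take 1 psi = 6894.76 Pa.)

glacial till: 1956 kg/m³ × 9.80665 m/s² × 280 m = 5.371×10^6 Pa = 779.0 psi
amphibolite: 3020 kg/m³ × 9.80665 m/s² × 7110 m = 2.106×10^8 Pa = 30541 psi
peridotite: 3198 kg/m³ × 9.80665 m/s² × 33040 m = 1.036×10^9 Pa = 1.503×10^5 psi
upper-mantle rock: 3370 kg/m³ × 9.80665 m/s² × 20300 m = 6.709×10^8 Pa = 97303 psi
Total = 779.0 + 30541 + 1.503×10^5 + 97303 = 2.7891×10^5 psi

279000 psi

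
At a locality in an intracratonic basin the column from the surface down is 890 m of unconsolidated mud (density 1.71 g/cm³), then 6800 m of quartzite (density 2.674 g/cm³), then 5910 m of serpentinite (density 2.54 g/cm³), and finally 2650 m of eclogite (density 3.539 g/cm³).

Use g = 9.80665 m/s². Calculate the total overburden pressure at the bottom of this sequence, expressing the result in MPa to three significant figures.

unconsolidated mud: 1710 kg/m³ × 9.80665 m/s² × 890 m = 1.492×10^7 Pa = 14.92 MPa
quartzite: 2674 kg/m³ × 9.80665 m/s² × 6800 m = 1.783×10^8 Pa = 178.3 MPa
serpentinite: 2540 kg/m³ × 9.80665 m/s² × 5910 m = 1.472×10^8 Pa = 147.2 MPa
eclogite: 3539 kg/m³ × 9.80665 m/s² × 2650 m = 9.197×10^7 Pa = 91.97 MPa
Total = 14.92 + 178.3 + 147.2 + 91.97 = 432.42 MPa

432 MPa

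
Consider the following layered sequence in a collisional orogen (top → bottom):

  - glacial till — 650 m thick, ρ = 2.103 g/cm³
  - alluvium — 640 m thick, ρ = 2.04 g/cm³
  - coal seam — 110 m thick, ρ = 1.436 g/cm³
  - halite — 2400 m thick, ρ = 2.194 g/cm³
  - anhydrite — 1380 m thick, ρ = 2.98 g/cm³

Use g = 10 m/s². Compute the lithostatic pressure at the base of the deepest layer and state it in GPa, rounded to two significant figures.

glacial till: 2103 kg/m³ × 10 m/s² × 650 m = 1.367×10^7 Pa = 0.01367 GPa
alluvium: 2040 kg/m³ × 10 m/s² × 640 m = 1.306×10^7 Pa = 0.01306 GPa
coal seam: 1436 kg/m³ × 10 m/s² × 110 m = 1.580×10^6 Pa = 1.580×10^-3 GPa
halite: 2194 kg/m³ × 10 m/s² × 2400 m = 5.266×10^7 Pa = 0.05266 GPa
anhydrite: 2980 kg/m³ × 10 m/s² × 1380 m = 4.112×10^7 Pa = 0.04112 GPa
Total = 0.01367 + 0.01306 + 1.580×10^-3 + 0.05266 + 0.04112 = 0.12209 GPa

0.12 GPa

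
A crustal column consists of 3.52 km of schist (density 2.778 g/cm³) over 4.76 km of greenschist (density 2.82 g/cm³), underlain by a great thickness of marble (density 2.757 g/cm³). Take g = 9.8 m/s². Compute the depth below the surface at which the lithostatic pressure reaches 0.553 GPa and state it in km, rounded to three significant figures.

20.3 km

Pressure at base of upper layers: 2778×9.8×3520 + 2820×9.8×4760 = 2.274×10^8 Pa = 0.2274 GPa
Remaining pressure to be supplied by marble: 5.530×10^8 − 2.274×10^8 = 3.256×10^8 Pa
Additional depth in marble = 3.256×10^8 Pa / (2757 kg/m³ × 9.8 m/s²) = 12052 m
Total depth = 8280 m + 12052 m = 20332 m
= 20.332 km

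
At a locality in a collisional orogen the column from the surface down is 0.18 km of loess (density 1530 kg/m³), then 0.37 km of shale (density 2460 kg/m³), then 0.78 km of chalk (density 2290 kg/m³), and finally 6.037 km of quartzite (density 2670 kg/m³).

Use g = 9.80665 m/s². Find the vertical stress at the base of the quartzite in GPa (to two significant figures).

0.19 GPa

loess: 1530 kg/m³ × 9.80665 m/s² × 180 m = 2.701×10^6 Pa = 2.701×10^-3 GPa
shale: 2460 kg/m³ × 9.80665 m/s² × 370 m = 8.926×10^6 Pa = 8.926×10^-3 GPa
chalk: 2290 kg/m³ × 9.80665 m/s² × 780 m = 1.752×10^7 Pa = 0.01752 GPa
quartzite: 2670 kg/m³ × 9.80665 m/s² × 6037 m = 1.581×10^8 Pa = 0.1581 GPa
Total = 2.701×10^-3 + 8.926×10^-3 + 0.01752 + 0.1581 = 0.18721 GPa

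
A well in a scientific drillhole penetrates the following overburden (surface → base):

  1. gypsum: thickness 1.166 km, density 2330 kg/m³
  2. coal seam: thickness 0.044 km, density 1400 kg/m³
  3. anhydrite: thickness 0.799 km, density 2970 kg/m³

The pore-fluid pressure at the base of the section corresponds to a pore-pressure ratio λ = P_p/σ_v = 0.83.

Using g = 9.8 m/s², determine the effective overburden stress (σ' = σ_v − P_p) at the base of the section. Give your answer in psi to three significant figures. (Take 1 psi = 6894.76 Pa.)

1240 psi

Overburden (lithostatic) stress σ_v:
gypsum: 2330 kg/m³ × 9.8 m/s² × 1166 m = 2.662×10^7 Pa = 26.62 MPa
coal seam: 1400 kg/m³ × 9.8 m/s² × 44 m = 6.037×10^5 Pa = 0.6037 MPa
anhydrite: 2970 kg/m³ × 9.8 m/s² × 799 m = 2.326×10^7 Pa = 23.26 MPa
Total = 26.62 + 0.6037 + 23.26 = 50.484 MPa
Pore pressure P_p = λ·σ_v = 0.83 × 50.48 MPa = 41.90 MPa
Effective stress σ' = σ_v − P_p = 50.48 − 41.90 = 8.5822 MPa = 1244.8 psi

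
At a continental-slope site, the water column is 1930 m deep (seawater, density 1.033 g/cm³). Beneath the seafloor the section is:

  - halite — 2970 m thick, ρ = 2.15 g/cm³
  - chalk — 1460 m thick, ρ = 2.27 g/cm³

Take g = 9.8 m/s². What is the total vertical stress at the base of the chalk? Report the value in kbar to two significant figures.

1.1 kbar

seawater: 1033 kg/m³ × 9.8 m/s² × 1930 m = 1.954×10^7 Pa = 0.1954 kbar
halite: 2150 kg/m³ × 9.8 m/s² × 2970 m = 6.258×10^7 Pa = 0.6258 kbar
chalk: 2270 kg/m³ × 9.8 m/s² × 1460 m = 3.248×10^7 Pa = 0.3248 kbar
Total = 0.1954 + 0.6258 + 0.3248 = 1.1460 kbar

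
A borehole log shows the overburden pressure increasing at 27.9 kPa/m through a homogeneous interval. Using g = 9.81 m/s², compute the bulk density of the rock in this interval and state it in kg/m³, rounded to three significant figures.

ρ = (dP/dz)/g = 27.9 kPa/m / 9.81 m/s² = 27900 Pa/m / 9.81 m/s² = 2844.0 kg/m³

2840 kg/m³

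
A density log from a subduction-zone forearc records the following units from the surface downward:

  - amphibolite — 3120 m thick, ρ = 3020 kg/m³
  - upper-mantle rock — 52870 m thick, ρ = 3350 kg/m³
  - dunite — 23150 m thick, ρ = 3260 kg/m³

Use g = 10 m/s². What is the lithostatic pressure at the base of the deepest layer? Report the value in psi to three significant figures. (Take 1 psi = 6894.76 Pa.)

380000 psi

amphibolite: 3020 kg/m³ × 10 m/s² × 3120 m = 9.422×10^7 Pa = 13666 psi
upper-mantle rock: 3350 kg/m³ × 10 m/s² × 52870 m = 1.771×10^9 Pa = 2.569×10^5 psi
dunite: 3260 kg/m³ × 10 m/s² × 23150 m = 7.547×10^8 Pa = 1.095×10^5 psi
Total = 13666 + 2.569×10^5 + 1.095×10^5 = 3.8001×10^5 psi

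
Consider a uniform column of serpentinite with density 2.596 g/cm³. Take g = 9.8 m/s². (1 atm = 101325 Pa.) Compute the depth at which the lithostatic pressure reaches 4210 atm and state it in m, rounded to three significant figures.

h = P/(ρg) = 4210 atm / (2596 kg/m³ × 9.8 m/s²) = 4.266×10^8 Pa / 25441 Pa/m = 16767 m

16800 m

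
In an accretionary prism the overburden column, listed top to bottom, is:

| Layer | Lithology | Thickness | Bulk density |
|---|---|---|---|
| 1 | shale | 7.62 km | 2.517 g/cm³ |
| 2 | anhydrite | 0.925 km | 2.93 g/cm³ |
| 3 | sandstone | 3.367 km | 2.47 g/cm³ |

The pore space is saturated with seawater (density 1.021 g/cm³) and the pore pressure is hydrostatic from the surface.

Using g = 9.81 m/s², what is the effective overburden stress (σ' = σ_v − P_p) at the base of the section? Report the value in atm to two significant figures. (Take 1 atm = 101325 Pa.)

Overburden (lithostatic) stress σ_v:
shale: 2517 kg/m³ × 9.81 m/s² × 7620 m = 1.882×10^8 Pa = 188.2 MPa
anhydrite: 2930 kg/m³ × 9.81 m/s² × 925 m = 2.659×10^7 Pa = 26.59 MPa
sandstone: 2470 kg/m³ × 9.81 m/s² × 3367 m = 8.158×10^7 Pa = 81.58 MPa
Total = 188.2 + 26.59 + 81.58 = 296.32 MPa
Pore pressure P_p = 1021 kg/m³ × 9.81 m/s² × 11912 m = 1.193×10^8 Pa = 119.3 MPa
Effective stress σ' = σ_v − P_p = 296.3 − 119.3 = 177.01 MPa = 1747.0 atm

1700 atm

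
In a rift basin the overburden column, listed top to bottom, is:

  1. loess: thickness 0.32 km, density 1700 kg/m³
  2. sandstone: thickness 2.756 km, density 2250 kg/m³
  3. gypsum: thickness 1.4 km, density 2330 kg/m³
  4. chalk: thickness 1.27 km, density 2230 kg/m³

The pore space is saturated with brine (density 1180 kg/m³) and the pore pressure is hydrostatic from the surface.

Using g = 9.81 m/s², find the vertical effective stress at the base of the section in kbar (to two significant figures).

0.59 kbar

Overburden (lithostatic) stress σ_v:
loess: 1700 kg/m³ × 9.81 m/s² × 320 m = 5.337×10^6 Pa = 5.337 MPa
sandstone: 2250 kg/m³ × 9.81 m/s² × 2756 m = 6.083×10^7 Pa = 60.83 MPa
gypsum: 2330 kg/m³ × 9.81 m/s² × 1400 m = 3.200×10^7 Pa = 32.00 MPa
chalk: 2230 kg/m³ × 9.81 m/s² × 1270 m = 2.778×10^7 Pa = 27.78 MPa
Total = 5.337 + 60.83 + 32.00 + 27.78 = 125.95 MPa
Pore pressure P_p = 1180 kg/m³ × 9.81 m/s² × 5746 m = 6.651×10^7 Pa = 66.51 MPa
Effective stress σ' = σ_v − P_p = 126.0 − 66.51 = 59.437 MPa = 0.59437 kbar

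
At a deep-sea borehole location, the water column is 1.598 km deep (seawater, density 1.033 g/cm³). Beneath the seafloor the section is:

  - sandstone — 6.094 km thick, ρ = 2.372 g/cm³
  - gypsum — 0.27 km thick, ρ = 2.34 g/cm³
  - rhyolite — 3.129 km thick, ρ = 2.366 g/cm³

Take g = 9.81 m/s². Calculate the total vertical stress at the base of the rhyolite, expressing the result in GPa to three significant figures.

0.237 GPa

seawater: 1033 kg/m³ × 9.81 m/s² × 1598 m = 1.619×10^7 Pa = 0.01619 GPa
sandstone: 2372 kg/m³ × 9.81 m/s² × 6094 m = 1.418×10^8 Pa = 0.1418 GPa
gypsum: 2340 kg/m³ × 9.81 m/s² × 270 m = 6.198×10^6 Pa = 6.198×10^-3 GPa
rhyolite: 2366 kg/m³ × 9.81 m/s² × 3129 m = 7.263×10^7 Pa = 0.07263 GPa
Total = 0.01619 + 0.1418 + 6.198×10^-3 + 0.07263 = 0.23682 GPa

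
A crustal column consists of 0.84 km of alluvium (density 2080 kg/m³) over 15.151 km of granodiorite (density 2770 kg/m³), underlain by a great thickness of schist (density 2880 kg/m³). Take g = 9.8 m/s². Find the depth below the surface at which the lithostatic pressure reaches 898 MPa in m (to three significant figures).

Pressure at base of upper layers: 2080×9.8×840 + 2770×9.8×15151 = 4.284×10^8 Pa = 428.4 MPa
Remaining pressure to be supplied by schist: 8.980×10^8 − 4.284×10^8 = 4.696×10^8 Pa
Additional depth in schist = 4.696×10^8 Pa / (2880 kg/m³ × 9.8 m/s²) = 16638 m
Total depth = 15991 m + 16638 m = 32629 m

32600 m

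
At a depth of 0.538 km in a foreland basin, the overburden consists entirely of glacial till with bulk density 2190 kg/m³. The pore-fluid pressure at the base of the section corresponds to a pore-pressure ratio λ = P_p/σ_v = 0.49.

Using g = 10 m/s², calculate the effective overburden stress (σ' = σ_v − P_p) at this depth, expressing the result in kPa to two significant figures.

6000 kPa

Overburden (lithostatic) stress σ_v:
glacial till: 2190 kg/m³ × 10 m/s² × 538 m = 1.178×10^7 Pa = 11.78 MPa
Pore pressure P_p = λ·σ_v = 0.49 × 11.78 MPa = 5.773 MPa
Effective stress σ' = σ_v − P_p = 11.78 − 5.773 = 6.0089 MPa = 6008.9 kPa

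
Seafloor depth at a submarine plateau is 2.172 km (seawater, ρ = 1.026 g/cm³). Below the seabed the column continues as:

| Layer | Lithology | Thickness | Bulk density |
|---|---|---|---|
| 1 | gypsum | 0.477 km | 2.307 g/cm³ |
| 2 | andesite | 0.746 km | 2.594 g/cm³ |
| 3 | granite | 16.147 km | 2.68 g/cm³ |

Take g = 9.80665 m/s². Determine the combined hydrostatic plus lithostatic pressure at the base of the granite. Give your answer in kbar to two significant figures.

seawater: 1026 kg/m³ × 9.80665 m/s² × 2172 m = 2.185×10^7 Pa = 0.2185 kbar
gypsum: 2307 kg/m³ × 9.80665 m/s² × 477 m = 1.079×10^7 Pa = 0.1079 kbar
andesite: 2594 kg/m³ × 9.80665 m/s² × 746 m = 1.898×10^7 Pa = 0.1898 kbar
granite: 2680 kg/m³ × 9.80665 m/s² × 16147 m = 4.244×10^8 Pa = 4.244 kbar
Total = 0.2185 + 0.1079 + 0.1898 + 4.244 = 4.7600 kbar

4.8 kbar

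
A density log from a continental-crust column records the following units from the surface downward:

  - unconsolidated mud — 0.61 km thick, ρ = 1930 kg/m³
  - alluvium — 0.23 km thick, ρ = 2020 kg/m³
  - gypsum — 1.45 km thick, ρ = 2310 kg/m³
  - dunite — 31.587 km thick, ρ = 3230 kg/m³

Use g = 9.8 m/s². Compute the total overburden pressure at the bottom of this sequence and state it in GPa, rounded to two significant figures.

1.0 GPa

unconsolidated mud: 1930 kg/m³ × 9.8 m/s² × 610 m = 1.154×10^7 Pa = 0.01154 GPa
alluvium: 2020 kg/m³ × 9.8 m/s² × 230 m = 4.553×10^6 Pa = 4.553×10^-3 GPa
gypsum: 2310 kg/m³ × 9.8 m/s² × 1450 m = 3.283×10^7 Pa = 0.03283 GPa
dunite: 3230 kg/m³ × 9.8 m/s² × 31587 m = 9.999×10^8 Pa = 0.9999 GPa
Total = 0.01154 + 4.553×10^-3 + 0.03283 + 0.9999 = 1.0488 GPa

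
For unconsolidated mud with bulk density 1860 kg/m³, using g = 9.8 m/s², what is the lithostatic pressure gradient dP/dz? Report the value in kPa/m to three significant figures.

18.2 kPa/m

dP/dz = ρg = 1860 kg/m³ × 9.8 m/s² = 18228 Pa/m
= 18228 Pa/m × (1 kPa/m / 1000.0 Pa/m) = 18.228 kPa/m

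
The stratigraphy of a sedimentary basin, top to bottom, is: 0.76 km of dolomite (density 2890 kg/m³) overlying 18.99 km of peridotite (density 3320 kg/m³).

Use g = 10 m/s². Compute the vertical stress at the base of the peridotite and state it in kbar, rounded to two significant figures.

dolomite: 2890 kg/m³ × 10 m/s² × 760 m = 2.196×10^7 Pa = 0.2196 kbar
peridotite: 3320 kg/m³ × 10 m/s² × 18990 m = 6.305×10^8 Pa = 6.305 kbar
Total = 0.2196 + 6.305 = 6.5243 kbar

6.5 kbar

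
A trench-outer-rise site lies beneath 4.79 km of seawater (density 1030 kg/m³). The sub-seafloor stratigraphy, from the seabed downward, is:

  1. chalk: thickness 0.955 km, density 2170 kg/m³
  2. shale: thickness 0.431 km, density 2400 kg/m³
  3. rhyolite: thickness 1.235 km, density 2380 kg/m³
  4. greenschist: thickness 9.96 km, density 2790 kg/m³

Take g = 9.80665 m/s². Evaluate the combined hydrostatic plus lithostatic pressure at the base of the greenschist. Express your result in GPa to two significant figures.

seawater: 1030 kg/m³ × 9.80665 m/s² × 4790 m = 4.838×10^7 Pa = 0.04838 GPa
chalk: 2170 kg/m³ × 9.80665 m/s² × 955 m = 2.032×10^7 Pa = 0.02032 GPa
shale: 2400 kg/m³ × 9.80665 m/s² × 431 m = 1.014×10^7 Pa = 0.01014 GPa
rhyolite: 2380 kg/m³ × 9.80665 m/s² × 1235 m = 2.882×10^7 Pa = 0.02882 GPa
greenschist: 2790 kg/m³ × 9.80665 m/s² × 9960 m = 2.725×10^8 Pa = 0.2725 GPa
Total = 0.04838 + 0.02032 + 0.01014 + 0.02882 + 0.2725 = 0.38019 GPa

0.38 GPa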